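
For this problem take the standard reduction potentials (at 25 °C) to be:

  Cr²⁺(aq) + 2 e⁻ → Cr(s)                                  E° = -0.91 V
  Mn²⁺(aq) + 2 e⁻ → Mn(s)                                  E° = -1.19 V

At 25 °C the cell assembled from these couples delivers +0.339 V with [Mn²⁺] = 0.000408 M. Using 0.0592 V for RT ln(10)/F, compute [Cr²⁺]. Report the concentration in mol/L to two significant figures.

Cr²⁺/Cr is the cathode, Mn²⁺/Mn the anode: E°cell = +0.28 V, n = 2.
Overall reaction: Cr²⁺(aq) + Mn(s) → Cr(s) + Mn²⁺(aq); Q = [Mn²⁺]^1/[Cr²⁺]^1.
From E = E° − (0.0592/n) log Q: log Q = (E° − E)·n/0.0592 = (+0.28 − (+0.339))·2/0.0592 = -1.9932.
So 1·log[Cr²⁺] = 1·log(0.000408) − log Q = -3.3893 − (-1.9932) = -1.3961; [Cr²⁺] = 10^(-1.3961) ≈ 0.040 M.

0.040 M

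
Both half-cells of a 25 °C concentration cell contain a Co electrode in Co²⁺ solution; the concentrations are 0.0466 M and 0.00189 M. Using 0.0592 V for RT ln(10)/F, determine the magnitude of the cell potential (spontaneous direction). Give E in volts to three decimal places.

+0.041 V

For a concentration cell E°cell = 0. The 0.0466 M side is the cathode (reduction is favoured where [Co²⁺] is higher).
With n = 2, E = −(0.0592/2) log([Co²⁺]ₐₙ/[Co²⁺]꜀ₐₜ) = −(0.0592/2) log(0.00189/0.0466) = −(0.0592/2)(-1.392) = +0.041 V.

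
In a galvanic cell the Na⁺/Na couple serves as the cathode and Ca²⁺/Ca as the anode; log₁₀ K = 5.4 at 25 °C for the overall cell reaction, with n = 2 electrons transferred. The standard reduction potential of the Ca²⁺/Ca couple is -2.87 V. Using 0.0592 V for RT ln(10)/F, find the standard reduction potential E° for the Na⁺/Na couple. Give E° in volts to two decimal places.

-2.71 V

E°cell = (0.0592/n)·log K = (0.0592/2)(5.4) = +0.160 V.
Since Na⁺/Na is the cathode and Ca²⁺/Ca the anode, E°cell = E°(Na⁺/Na) − E°(Ca²⁺/Ca).
So E°(Na⁺/Na) = E°cell + E°(Ca²⁺/Ca) = +0.160 + (-2.87) = -2.71 V.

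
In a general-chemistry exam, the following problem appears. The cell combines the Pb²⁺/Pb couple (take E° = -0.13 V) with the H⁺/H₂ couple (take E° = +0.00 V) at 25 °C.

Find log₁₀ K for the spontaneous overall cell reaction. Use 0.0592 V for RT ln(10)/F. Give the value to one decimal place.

Cathode: H⁺/H₂; anode: Pb²⁺/Pb. E°cell = +0.13 V, n = 2.
log K = nE°cell / 0.0592 = (2)(+0.13) / 0.0592 = 4.4.

4.4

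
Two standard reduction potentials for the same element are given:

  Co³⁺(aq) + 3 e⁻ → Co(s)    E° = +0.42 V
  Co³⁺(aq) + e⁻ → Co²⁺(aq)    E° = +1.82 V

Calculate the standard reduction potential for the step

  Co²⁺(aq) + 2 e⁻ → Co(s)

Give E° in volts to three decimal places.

Sequential free energies add, so n₃E°₃ = n₁E°₁ + n₂E°₂.
With n₃ = 3, and the known step contributing 1×(+1.82) V, the unknown satisfies 2·E° = 3×(+0.42) − 1×(+1.82) = -0.560.
E° = -0.560 / 2 = -0.280 V.

-0.280 V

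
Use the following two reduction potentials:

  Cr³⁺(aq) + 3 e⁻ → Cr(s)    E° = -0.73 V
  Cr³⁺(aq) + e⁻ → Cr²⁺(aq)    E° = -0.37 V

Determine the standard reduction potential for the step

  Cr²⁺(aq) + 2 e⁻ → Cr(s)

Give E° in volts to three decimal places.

-0.910 V

Sequential free energies add, so n₃E°₃ = n₁E°₁ + n₂E°₂.
With n₃ = 3, and the known step contributing 1×(-0.37) V, the unknown satisfies 2·E° = 3×(-0.73) − 1×(-0.37) = -1.820.
E° = -1.820 / 2 = -0.910 V.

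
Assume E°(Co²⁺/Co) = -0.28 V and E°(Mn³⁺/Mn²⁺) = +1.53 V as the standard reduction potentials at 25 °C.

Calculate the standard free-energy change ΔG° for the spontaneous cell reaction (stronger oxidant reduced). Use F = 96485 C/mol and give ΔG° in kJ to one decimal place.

-349.3 kJ

Mn³⁺/Mn²⁺ (E° = +1.53 V) is the cathode; Co²⁺/Co (E° = -0.28 V) is the anode, so E°cell = +1.81 V.
Balancing electrons gives n = 2 (lcm of 1 and 2).
ΔG° = −nFE° = −(2)(96485)(+1.81) = -349,276 J = -349.3 kJ.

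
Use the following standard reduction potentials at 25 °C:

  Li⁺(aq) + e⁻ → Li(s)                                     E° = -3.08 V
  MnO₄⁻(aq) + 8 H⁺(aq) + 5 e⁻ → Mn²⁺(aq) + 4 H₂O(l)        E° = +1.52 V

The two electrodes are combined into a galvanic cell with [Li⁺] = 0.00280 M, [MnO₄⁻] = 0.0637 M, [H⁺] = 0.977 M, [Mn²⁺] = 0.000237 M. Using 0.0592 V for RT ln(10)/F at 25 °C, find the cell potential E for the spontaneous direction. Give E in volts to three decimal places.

+4.779 V

MnO₄⁻/Mn²⁺ is the cathode (higher E°), Li⁺/Li the anode: E°cell = +1.52 − (-3.08) = +4.60 V, n = 5.
Overall: MnO₄⁻(aq) + 8 H⁺(aq) + 5 Li(s) → Mn²⁺(aq) + 4 H₂O(l) + 5 Li⁺(aq)
Q = [Mn²⁺]·[Li⁺]^5 / ([MnO₄⁻]·[H⁺]^8); log Q = -15.113.
E = E° − (0.0592/n) log Q = +4.60 − (0.0592/5)(-15.113) = +4.779 V.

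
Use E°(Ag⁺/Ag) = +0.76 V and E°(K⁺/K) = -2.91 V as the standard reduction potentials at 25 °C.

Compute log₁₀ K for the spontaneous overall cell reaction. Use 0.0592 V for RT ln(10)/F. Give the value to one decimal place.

62.0

Cathode: Ag⁺/Ag; anode: K⁺/K. E°cell = +3.67 V, n = 1.
log K = nE°cell / 0.0592 = (1)(+3.67) / 0.0592 = 62.0.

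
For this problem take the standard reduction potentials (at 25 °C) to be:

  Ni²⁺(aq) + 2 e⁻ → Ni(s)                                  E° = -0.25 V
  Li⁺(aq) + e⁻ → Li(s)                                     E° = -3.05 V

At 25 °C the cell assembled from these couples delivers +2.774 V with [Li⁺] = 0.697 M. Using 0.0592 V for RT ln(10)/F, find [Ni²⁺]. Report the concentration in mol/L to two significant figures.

0.064 M

Ni²⁺/Ni is the cathode, Li⁺/Li the anode: E°cell = +2.80 V, n = 2.
Overall reaction: Ni²⁺(aq) + 2 Li(s) → Ni(s) + 2 Li⁺(aq); Q = [Li⁺]^2/[Ni²⁺]^1.
From E = E° − (0.0592/n) log Q: log Q = (E° − E)·n/0.0592 = (+2.80 − (+2.774))·2/0.0592 = 0.8784.
So 1·log[Ni²⁺] = 2·log(0.697) − log Q = -0.3135 − (0.8784) = -1.1919; [Ni²⁺] = 10^(-1.1919) ≈ 0.064 M.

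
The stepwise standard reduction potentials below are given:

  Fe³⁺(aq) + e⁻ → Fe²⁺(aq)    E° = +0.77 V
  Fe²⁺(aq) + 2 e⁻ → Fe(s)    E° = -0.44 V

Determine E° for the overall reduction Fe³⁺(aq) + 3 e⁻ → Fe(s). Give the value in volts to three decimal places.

-0.037 V

Standard free energies of sequential steps add: ΔG°₃ = ΔG°₁ + ΔG°₂, so n₃E°₃ = n₁E°₁ + n₂E°₂.
E°₃ = (1×+0.77 + 2×-0.44) / 3 = (-0.110) / 3 = -0.037 V.
Simply averaging or adding the two E° values would be wrong; the electron-weighted sum is required.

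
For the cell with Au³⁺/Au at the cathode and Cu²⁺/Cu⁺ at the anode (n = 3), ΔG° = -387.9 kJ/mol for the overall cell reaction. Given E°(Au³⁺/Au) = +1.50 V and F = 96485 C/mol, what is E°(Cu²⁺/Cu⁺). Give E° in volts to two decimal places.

+0.16 V

E°cell = −ΔG°/(nF) = −(-387.9×10³)/((3)(96485)) = +1.340 V.
Since Au³⁺/Au is the cathode and Cu²⁺/Cu⁺ the anode, E°cell = E°(Au³⁺/Au) − E°(Cu²⁺/Cu⁺).
So E°(Cu²⁺/Cu⁺) = E°(Au³⁺/Au) − E°cell = (+1.50) − (+1.340) = +0.16 V.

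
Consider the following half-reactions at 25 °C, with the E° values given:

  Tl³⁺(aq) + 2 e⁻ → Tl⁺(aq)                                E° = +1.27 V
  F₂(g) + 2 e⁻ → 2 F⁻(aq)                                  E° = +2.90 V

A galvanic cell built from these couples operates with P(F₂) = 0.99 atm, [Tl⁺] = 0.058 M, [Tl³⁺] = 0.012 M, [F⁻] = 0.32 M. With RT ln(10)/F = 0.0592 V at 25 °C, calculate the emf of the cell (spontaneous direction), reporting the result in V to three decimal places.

+1.679 V

F₂/F⁻ is the cathode (higher E°), Tl³⁺/Tl⁺ the anode: E°cell = +2.90 − (+1.27) = +1.63 V, n = 2.
Overall: F₂(g) + Tl⁺(aq) → 2 F⁻(aq) + Tl³⁺(aq)
Q = [F⁻]^2·[Tl³⁺] / (P(F₂)·[Tl⁺]); log Q = -1.670.
E = E° − (0.0592/n) log Q = +1.63 − (0.0592/2)(-1.670) = +1.679 V.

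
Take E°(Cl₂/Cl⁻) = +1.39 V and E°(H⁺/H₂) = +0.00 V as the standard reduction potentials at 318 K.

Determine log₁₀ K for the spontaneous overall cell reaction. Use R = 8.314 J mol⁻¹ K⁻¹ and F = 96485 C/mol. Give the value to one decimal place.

Cathode: Cl₂/Cl⁻; anode: H⁺/H₂. E°cell = (+1.39) − (+0.00) = +1.39 V, with n = 2.
ΔG° = −nFE° = −RT ln K, so ln K = nFE°/(RT) = (2)(96485)(+1.39) / ((8.314)(318)) = 101.454.
log₁₀ K = 101.454 / ln 10 = 44.1.

44.1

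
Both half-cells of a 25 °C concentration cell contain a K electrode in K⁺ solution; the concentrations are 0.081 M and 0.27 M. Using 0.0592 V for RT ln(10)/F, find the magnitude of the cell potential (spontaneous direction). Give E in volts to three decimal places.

+0.031 V

For a concentration cell E°cell = 0. The 0.27 M side is the cathode (reduction is favoured where [K⁺] is higher).
With n = 1, E = −(0.0592/1) log([K⁺]ₐₙ/[K⁺]꜀ₐₜ) = −(0.0592/1) log(0.081/0.27) = −(0.0592/1)(-0.523) = +0.031 V.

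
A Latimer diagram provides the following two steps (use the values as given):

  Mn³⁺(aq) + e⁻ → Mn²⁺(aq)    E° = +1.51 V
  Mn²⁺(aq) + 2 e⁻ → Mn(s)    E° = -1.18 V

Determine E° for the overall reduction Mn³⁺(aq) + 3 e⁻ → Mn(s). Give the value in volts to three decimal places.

Since ΔG° = −nFE° is additive over sequential reductions, n₃E°₃ = n₁E°₁ + n₂E°₂.
E°₃ = (1×+1.51 + 2×-1.18) / 3 = (-0.850) / 3 = -0.283 V.

-0.283 V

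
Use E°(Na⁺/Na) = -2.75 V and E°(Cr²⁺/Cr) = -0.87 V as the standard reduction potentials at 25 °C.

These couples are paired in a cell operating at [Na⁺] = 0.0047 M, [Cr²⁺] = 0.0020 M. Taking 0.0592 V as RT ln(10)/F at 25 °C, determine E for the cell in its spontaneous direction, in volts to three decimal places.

+1.938 V

Cr²⁺/Cr is the cathode (higher E°), Na⁺/Na the anode: E°cell = -0.87 − (-2.75) = +1.88 V, n = 2.
Overall: Cr²⁺(aq) + 2 Na(s) → Cr(s) + 2 Na⁺(aq)
Q = [Na⁺]^2 / ([Cr²⁺]); log Q = -1.957.
E = E° − (0.0592/n) log Q = +1.88 − (0.0592/2)(-1.957) = +1.938 V.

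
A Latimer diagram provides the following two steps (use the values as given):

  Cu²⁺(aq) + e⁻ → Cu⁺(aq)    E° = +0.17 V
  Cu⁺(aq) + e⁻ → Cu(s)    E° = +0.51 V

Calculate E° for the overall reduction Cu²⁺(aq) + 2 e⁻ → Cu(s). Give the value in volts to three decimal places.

+0.340 V

Adding the free-energy changes (−nFE°) of the two steps gives −n₃FE°₃ = −n₁FE°₁ − n₂FE°₂.
E°₃ = (1×+0.17 + 1×+0.51) / 2 = (+0.680) / 2 = +0.340 V.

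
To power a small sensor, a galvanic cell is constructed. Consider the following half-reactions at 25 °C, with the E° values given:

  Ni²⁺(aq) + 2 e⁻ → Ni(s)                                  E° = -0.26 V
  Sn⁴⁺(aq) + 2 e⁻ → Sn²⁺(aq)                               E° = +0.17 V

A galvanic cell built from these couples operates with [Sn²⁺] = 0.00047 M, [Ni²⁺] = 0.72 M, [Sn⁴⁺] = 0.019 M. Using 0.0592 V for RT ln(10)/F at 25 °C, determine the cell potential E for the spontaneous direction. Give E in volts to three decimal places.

+0.482 V

Sn⁴⁺/Sn²⁺ is the cathode (higher E°), Ni²⁺/Ni the anode: E°cell = +0.17 − (-0.26) = +0.43 V, n = 2.
Overall: Sn⁴⁺(aq) + Ni(s) → Sn²⁺(aq) + Ni²⁺(aq)
Q = [Sn²⁺]·[Ni²⁺] / ([Sn⁴⁺]); log Q = -1.749.
E = E° − (0.0592/n) log Q = +0.43 − (0.0592/2)(-1.749) = +0.482 V.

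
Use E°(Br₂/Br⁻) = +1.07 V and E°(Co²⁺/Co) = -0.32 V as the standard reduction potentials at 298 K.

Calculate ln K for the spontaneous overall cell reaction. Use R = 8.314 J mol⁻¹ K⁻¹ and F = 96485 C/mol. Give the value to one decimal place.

Cathode: Br₂/Br⁻; anode: Co²⁺/Co. E°cell = (+1.07) − (-0.32) = +1.39 V, with n = 2.
ΔG° = −nFE° = −RT ln K, so ln K = nFE°/(RT) = (2)(96485)(+1.39) / ((8.314)(298)) = 108.263.

108.3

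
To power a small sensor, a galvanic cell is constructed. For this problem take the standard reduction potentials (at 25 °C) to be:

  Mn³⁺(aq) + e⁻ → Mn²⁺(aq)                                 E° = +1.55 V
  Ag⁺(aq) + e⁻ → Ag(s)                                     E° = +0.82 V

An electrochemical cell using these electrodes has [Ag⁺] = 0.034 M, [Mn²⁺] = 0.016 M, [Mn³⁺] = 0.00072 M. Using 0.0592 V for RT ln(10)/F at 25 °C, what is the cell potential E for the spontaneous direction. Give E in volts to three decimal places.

Mn³⁺/Mn²⁺ is the cathode (higher E°), Ag⁺/Ag the anode: E°cell = +1.55 − (+0.82) = +0.73 V, n = 1.
Overall: Mn³⁺(aq) + Ag(s) → Mn²⁺(aq) + Ag⁺(aq)
Q = [Mn²⁺]·[Ag⁺] / ([Mn³⁺]); log Q = -0.122.
E = E° − (0.0592/n) log Q = +0.73 − (0.0592/1)(-0.122) = +0.737 V.

+0.737 V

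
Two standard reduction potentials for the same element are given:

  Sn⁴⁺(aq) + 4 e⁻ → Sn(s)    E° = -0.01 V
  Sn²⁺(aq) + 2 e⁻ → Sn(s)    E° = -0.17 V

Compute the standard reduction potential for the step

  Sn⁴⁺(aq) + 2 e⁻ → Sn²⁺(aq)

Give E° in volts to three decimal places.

Sequential free energies add, so n₃E°₃ = n₁E°₁ + n₂E°₂.
With n₃ = 4, and the known step contributing 2×(-0.17) V, the unknown satisfies 2·E° = 4×(-0.01) − 2×(-0.17) = +0.300.
E° = +0.300 / 2 = +0.150 V.

+0.150 V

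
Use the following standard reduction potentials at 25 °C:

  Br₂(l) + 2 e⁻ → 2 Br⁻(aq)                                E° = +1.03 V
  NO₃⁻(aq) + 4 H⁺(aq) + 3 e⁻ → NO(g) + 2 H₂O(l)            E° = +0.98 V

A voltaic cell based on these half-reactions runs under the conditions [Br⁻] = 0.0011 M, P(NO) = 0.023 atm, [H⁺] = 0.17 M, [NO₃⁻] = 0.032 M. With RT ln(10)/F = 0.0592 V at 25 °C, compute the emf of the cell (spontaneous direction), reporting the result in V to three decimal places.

Br₂/Br⁻ is the cathode (higher E°), NO₃⁻/NO the anode: E°cell = +1.03 − (+0.98) = +0.05 V, n = 6.
Overall: 3 Br₂(l) + 2 NO(g) + 4 H₂O(l) → 6 Br⁻(aq) + 2 NO₃⁻(aq) + 8 H⁺(aq)
Q = [Br⁻]^6·[NO₃⁻]^2·[H⁺]^8 / (P(NO)^2); log Q = -23.621.
E = E° − (0.0592/n) log Q = +0.05 − (0.0592/6)(-23.621) = +0.283 V.

+0.283 V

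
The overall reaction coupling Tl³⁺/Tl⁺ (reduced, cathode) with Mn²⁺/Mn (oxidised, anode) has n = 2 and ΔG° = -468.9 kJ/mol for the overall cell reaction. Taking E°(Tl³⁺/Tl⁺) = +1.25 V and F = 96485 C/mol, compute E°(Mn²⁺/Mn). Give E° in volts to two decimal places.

E°cell = −ΔG°/(nF) = −(-468.9×10³)/((2)(96485)) = +2.430 V.
Since Tl³⁺/Tl⁺ is the cathode and Mn²⁺/Mn the anode, E°cell = E°(Tl³⁺/Tl⁺) − E°(Mn²⁺/Mn).
So E°(Mn²⁺/Mn) = E°(Tl³⁺/Tl⁺) − E°cell = (+1.25) − (+2.430) = -1.18 V.

-1.18 V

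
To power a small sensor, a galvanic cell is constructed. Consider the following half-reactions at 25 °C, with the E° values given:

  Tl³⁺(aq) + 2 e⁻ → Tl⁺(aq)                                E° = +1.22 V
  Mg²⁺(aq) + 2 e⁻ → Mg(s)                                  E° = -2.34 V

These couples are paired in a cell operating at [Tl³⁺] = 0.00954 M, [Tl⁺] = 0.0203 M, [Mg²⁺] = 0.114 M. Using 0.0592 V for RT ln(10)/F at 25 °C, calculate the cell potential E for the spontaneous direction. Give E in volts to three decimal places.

Tl³⁺/Tl⁺ is the cathode (higher E°), Mg²⁺/Mg the anode: E°cell = +1.22 − (-2.34) = +3.56 V, n = 2.
Overall: Tl³⁺(aq) + Mg(s) → Tl⁺(aq) + Mg²⁺(aq)
Q = [Tl⁺]·[Mg²⁺] / ([Tl³⁺]); log Q = -0.615.
E = E° − (0.0592/n) log Q = +3.56 − (0.0592/2)(-0.615) = +3.578 V.

+3.578 V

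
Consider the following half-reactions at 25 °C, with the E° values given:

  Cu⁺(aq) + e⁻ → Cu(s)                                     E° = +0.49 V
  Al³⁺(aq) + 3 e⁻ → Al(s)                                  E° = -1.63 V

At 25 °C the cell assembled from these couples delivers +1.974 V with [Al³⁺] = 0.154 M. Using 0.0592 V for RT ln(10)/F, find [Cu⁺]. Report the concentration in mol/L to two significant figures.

Cu⁺/Cu is the cathode, Al³⁺/Al the anode: E°cell = +2.12 V, n = 3.
Overall reaction: 3 Cu⁺(aq) + Al(s) → 3 Cu(s) + Al³⁺(aq); Q = [Al³⁺]^1/[Cu⁺]^3.
From E = E° − (0.0592/n) log Q: log Q = (E° − E)·n/0.0592 = (+2.12 − (+1.974))·3/0.0592 = 7.3986.
So 3·log[Cu⁺] = 1·log(0.154) − log Q = -0.8125 − (7.3986) = -8.2111; log[Cu⁺] = -8.2111 / 3 = -2.7370; [Cu⁺] = 10^(-2.7370) ≈ 0.0018 M.

0.0018 M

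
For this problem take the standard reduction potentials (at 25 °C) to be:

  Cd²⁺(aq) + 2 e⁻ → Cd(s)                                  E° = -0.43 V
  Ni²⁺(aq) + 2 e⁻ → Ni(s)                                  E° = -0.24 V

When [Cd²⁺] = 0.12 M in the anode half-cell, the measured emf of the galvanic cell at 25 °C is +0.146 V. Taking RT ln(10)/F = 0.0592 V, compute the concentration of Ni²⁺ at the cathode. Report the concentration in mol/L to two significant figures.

Ni²⁺/Ni is the cathode, Cd²⁺/Cd the anode: E°cell = +0.19 V, n = 2.
Overall reaction: Ni²⁺(aq) + Cd(s) → Ni(s) + Cd²⁺(aq); Q = [Cd²⁺]^1/[Ni²⁺]^1.
From E = E° − (0.0592/n) log Q: log Q = (E° − E)·n/0.0592 = (+0.19 − (+0.146))·2/0.0592 = 1.4865.
So 1·log[Ni²⁺] = 1·log(0.12) − log Q = -0.9208 − (1.4865) = -2.4073; [Ni²⁺] = 10^(-2.4073) ≈ 0.0039 M.

0.0039 M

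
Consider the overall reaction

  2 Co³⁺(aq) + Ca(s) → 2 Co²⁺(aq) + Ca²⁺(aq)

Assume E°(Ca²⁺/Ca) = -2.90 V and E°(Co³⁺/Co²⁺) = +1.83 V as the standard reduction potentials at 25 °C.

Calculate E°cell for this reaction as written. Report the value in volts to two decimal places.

The Co³⁺/Co²⁺ couple has the higher reduction potential, so it is the cathode; Ca²⁺/Ca is oxidised at the anode.
E°cell = E°(cathode) − E°(anode) = (+1.83) − (-2.90) = +4.73 V.

+4.73 V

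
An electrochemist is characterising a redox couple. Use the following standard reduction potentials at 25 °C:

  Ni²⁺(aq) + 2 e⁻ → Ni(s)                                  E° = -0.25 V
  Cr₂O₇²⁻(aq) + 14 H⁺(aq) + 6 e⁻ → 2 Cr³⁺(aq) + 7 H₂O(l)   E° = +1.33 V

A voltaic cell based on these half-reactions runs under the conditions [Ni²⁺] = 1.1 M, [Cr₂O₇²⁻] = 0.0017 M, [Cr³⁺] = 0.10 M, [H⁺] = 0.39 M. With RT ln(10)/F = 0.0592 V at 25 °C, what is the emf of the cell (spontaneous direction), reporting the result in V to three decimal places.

Cr₂O₇²⁻/Cr³⁺ is the cathode (higher E°), Ni²⁺/Ni the anode: E°cell = +1.33 − (-0.25) = +1.58 V, n = 6.
Overall: Cr₂O₇²⁻(aq) + 14 H⁺(aq) + 3 Ni(s) → 2 Cr³⁺(aq) + 7 H₂O(l) + 3 Ni²⁺(aq)
Q = [Cr³⁺]^2·[Ni²⁺]^3 / ([Cr₂O₇²⁻]·[H⁺]^14); log Q = 6.619.
E = E° − (0.0592/n) log Q = +1.58 − (0.0592/6)(6.619) = +1.515 V.

+1.515 V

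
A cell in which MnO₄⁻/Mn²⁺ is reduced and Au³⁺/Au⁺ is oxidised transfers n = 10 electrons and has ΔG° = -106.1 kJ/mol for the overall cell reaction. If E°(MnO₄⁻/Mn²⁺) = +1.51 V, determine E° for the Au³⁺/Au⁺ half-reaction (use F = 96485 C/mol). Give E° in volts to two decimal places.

+1.40 V

E°cell = −ΔG°/(nF) = −(-106.1×10³)/((10)(96485)) = +0.110 V.
Since MnO₄⁻/Mn²⁺ is the cathode and Au³⁺/Au⁺ the anode, E°cell = E°(MnO₄⁻/Mn²⁺) − E°(Au³⁺/Au⁺).
So E°(Au³⁺/Au⁺) = E°(MnO₄⁻/Mn²⁺) − E°cell = (+1.51) − (+0.110) = +1.40 V.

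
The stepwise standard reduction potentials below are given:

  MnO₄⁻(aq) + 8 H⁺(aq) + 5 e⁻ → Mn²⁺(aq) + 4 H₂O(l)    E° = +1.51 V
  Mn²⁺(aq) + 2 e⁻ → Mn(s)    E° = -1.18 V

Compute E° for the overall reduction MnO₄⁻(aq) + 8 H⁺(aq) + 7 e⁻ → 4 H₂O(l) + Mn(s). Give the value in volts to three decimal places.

Since ΔG° = −nFE° is additive over sequential reductions, n₃E°₃ = n₁E°₁ + n₂E°₂.
E°₃ = (5×+1.51 + 2×-1.18) / 7 = (+5.190) / 7 = +0.741 V.

+0.741 V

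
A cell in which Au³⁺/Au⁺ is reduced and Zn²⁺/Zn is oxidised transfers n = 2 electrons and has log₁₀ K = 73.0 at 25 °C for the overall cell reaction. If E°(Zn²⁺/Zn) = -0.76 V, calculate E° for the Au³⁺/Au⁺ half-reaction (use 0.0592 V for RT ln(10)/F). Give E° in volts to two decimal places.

E°cell = (0.0592/n)·log K = (0.0592/2)(73.0) = +2.161 V.
Since Au³⁺/Au⁺ is the cathode and Zn²⁺/Zn the anode, E°cell = E°(Au³⁺/Au⁺) − E°(Zn²⁺/Zn).
So E°(Au³⁺/Au⁺) = E°cell + E°(Zn²⁺/Zn) = +2.161 + (-0.76) = +1.40 V.

+1.40 V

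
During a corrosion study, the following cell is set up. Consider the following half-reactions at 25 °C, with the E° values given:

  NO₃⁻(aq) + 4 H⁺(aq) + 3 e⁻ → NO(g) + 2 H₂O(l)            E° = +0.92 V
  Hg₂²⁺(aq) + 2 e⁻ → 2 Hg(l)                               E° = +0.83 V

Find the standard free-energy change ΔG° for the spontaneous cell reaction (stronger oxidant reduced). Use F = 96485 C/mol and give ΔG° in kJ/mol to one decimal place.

NO₃⁻/NO (E° = +0.92 V) is the cathode; Hg₂²⁺/Hg (E° = +0.83 V) is the anode, so E°cell = +0.09 V.
Balancing electrons gives n = 6 (lcm of 3 and 2).
ΔG° = −nFE° = −(6)(96485)(+0.09) = -52,102 J = -52.1 kJ/mol.

-52.1 kJ/mol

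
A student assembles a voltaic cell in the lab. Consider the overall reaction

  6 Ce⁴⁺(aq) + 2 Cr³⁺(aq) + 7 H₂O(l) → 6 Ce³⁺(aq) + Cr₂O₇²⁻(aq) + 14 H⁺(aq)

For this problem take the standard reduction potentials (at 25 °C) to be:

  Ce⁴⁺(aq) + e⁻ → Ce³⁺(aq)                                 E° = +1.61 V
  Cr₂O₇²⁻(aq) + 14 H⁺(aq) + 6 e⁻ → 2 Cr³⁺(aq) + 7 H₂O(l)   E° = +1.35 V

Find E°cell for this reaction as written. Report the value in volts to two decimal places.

The Ce⁴⁺/Ce³⁺ couple has the higher reduction potential, so it is the cathode; Cr₂O₇²⁻/Cr³⁺ is oxidised at the anode.
E°cell = E°(cathode) − E°(anode) = (+1.61) − (+1.35) = +0.26 V.
Since E°cell > 0, the reaction is spontaneous under standard conditions.

+0.26 V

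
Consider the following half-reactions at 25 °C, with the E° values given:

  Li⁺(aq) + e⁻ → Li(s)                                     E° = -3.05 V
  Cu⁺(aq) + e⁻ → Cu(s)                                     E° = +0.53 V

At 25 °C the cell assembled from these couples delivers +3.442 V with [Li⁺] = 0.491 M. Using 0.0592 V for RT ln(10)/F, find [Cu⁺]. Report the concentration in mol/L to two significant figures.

0.0023 M

Cu⁺/Cu is the cathode, Li⁺/Li the anode: E°cell = +3.58 V, n = 1.
Overall reaction: Cu⁺(aq) + Li(s) → Cu(s) + Li⁺(aq); Q = [Li⁺]^1/[Cu⁺]^1.
From E = E° − (0.0592/n) log Q: log Q = (E° − E)·n/0.0592 = (+3.58 − (+3.442))·1/0.0592 = 2.3311.
So 1·log[Cu⁺] = 1·log(0.491) − log Q = -0.3089 − (2.3311) = -2.6400; [Cu⁺] = 10^(-2.6400) ≈ 0.0023 M.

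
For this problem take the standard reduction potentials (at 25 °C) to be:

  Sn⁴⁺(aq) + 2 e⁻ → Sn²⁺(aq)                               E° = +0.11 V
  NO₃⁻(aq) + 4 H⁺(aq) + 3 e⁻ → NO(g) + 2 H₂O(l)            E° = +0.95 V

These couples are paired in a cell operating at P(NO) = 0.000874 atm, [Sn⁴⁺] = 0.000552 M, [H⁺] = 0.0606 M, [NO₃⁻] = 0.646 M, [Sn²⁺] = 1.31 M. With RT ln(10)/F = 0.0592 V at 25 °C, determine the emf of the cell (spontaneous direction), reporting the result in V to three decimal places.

+0.900 V

NO₃⁻/NO is the cathode (higher E°), Sn⁴⁺/Sn²⁺ the anode: E°cell = +0.95 − (+0.11) = +0.84 V, n = 6.
Overall: 2 NO₃⁻(aq) + 8 H⁺(aq) + 3 Sn²⁺(aq) → 2 NO(g) + 4 H₂O(l) + 3 Sn⁴⁺(aq)
Q = P(NO)^2·[Sn⁴⁺]^3 / ([NO₃⁻]^2·[H⁺]^8·[Sn²⁺]^3); log Q = -6.123.
E = E° − (0.0592/n) log Q = +0.84 − (0.0592/6)(-6.123) = +0.900 V.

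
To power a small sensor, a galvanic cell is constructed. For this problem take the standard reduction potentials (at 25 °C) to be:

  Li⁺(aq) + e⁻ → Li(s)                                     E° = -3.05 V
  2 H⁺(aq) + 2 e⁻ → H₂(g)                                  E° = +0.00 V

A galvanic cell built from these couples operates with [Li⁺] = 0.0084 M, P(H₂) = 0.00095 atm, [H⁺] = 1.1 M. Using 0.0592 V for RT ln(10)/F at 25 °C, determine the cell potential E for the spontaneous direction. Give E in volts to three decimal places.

+3.265 V

H⁺/H₂ is the cathode (higher E°), Li⁺/Li the anode: E°cell = +0.00 − (-3.05) = +3.05 V, n = 2.
Overall: 2 H⁺(aq) + 2 Li(s) → H₂(g) + 2 Li⁺(aq)
Q = P(H₂)·[Li⁺]^2 / ([H⁺]^2); log Q = -7.257.
E = E° − (0.0592/n) log Q = +3.05 − (0.0592/2)(-7.257) = +3.265 V.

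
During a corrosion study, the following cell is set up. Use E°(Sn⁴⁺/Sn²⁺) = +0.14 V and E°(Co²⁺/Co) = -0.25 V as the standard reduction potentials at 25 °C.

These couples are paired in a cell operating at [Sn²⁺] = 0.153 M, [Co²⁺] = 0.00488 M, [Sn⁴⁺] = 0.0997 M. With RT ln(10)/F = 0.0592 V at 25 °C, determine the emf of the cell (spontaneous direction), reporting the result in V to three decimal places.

Sn⁴⁺/Sn²⁺ is the cathode (higher E°), Co²⁺/Co the anode: E°cell = +0.14 − (-0.25) = +0.39 V, n = 2.
Overall: Sn⁴⁺(aq) + Co(s) → Sn²⁺(aq) + Co²⁺(aq)
Q = [Sn²⁺]·[Co²⁺] / ([Sn⁴⁺]); log Q = -2.126.
E = E° − (0.0592/n) log Q = +0.39 − (0.0592/2)(-2.126) = +0.453 V.

+0.453 V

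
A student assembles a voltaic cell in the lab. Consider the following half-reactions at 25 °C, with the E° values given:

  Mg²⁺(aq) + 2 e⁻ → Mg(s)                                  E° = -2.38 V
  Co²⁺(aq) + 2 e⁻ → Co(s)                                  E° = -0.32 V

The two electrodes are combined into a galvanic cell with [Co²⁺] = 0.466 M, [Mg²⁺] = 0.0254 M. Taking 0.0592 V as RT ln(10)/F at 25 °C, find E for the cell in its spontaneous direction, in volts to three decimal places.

+2.097 V

Co²⁺/Co is the cathode (higher E°), Mg²⁺/Mg the anode: E°cell = -0.32 − (-2.38) = +2.06 V, n = 2.
Overall: Co²⁺(aq) + Mg(s) → Co(s) + Mg²⁺(aq)
Q = [Mg²⁺] / ([Co²⁺]); log Q = -1.264.
E = E° − (0.0592/n) log Q = +2.06 − (0.0592/2)(-1.264) = +2.097 V.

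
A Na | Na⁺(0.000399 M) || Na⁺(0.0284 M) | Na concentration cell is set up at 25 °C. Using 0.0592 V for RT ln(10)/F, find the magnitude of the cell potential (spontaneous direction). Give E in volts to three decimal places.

+0.110 V

For a concentration cell E°cell = 0. The 0.0284 M side is the cathode (reduction is favoured where [Na⁺] is higher).
With n = 1, E = −(0.0592/1) log([Na⁺]ₐₙ/[Na⁺]꜀ₐₜ) = −(0.0592/1) log(0.000399/0.0284) = −(0.0592/1)(-1.852) = +0.110 V.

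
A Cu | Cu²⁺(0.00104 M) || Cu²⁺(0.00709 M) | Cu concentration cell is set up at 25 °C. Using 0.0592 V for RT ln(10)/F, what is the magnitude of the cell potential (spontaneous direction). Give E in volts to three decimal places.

For a concentration cell E°cell = 0. The 0.00709 M side is the cathode (reduction is favoured where [Cu²⁺] is higher).
With n = 2, E = −(0.0592/2) log([Cu²⁺]ₐₙ/[Cu²⁺]꜀ₐₜ) = −(0.0592/2) log(0.00104/0.00709) = −(0.0592/2)(-0.834) = +0.025 V.

+0.025 V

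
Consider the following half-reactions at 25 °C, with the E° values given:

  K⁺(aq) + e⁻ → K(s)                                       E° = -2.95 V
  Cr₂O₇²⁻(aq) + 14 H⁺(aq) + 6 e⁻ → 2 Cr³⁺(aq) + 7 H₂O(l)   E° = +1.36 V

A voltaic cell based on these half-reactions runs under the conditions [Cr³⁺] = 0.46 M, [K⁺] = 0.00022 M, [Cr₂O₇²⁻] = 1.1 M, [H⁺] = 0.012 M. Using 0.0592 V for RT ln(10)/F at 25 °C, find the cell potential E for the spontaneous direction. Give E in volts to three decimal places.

+4.268 V

Cr₂O₇²⁻/Cr³⁺ is the cathode (higher E°), K⁺/K the anode: E°cell = +1.36 − (-2.95) = +4.31 V, n = 6.
Overall: Cr₂O₇²⁻(aq) + 14 H⁺(aq) + 6 K(s) → 2 Cr³⁺(aq) + 7 H₂O(l) + 6 K⁺(aq)
Q = [Cr³⁺]^2·[K⁺]^6 / ([Cr₂O₇²⁻]·[H⁺]^14); log Q = 4.230.
E = E° − (0.0592/n) log Q = +4.31 − (0.0592/6)(4.230) = +4.268 V.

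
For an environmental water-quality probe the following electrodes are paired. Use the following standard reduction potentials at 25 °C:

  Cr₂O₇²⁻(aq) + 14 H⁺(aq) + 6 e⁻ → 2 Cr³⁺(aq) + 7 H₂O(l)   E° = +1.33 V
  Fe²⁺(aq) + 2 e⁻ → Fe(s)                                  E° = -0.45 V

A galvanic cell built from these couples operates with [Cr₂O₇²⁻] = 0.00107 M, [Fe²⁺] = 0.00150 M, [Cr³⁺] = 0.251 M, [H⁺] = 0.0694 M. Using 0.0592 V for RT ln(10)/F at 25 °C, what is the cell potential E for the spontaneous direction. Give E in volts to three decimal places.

+1.686 V

Cr₂O₇²⁻/Cr³⁺ is the cathode (higher E°), Fe²⁺/Fe the anode: E°cell = +1.33 − (-0.45) = +1.78 V, n = 6.
Overall: Cr₂O₇²⁻(aq) + 14 H⁺(aq) + 3 Fe(s) → 2 Cr³⁺(aq) + 7 H₂O(l) + 3 Fe²⁺(aq)
Q = [Cr³⁺]^2·[Fe²⁺]^3 / ([Cr₂O₇²⁻]·[H⁺]^14); log Q = 9.519.
E = E° − (0.0592/n) log Q = +1.78 − (0.0592/6)(9.519) = +1.686 V.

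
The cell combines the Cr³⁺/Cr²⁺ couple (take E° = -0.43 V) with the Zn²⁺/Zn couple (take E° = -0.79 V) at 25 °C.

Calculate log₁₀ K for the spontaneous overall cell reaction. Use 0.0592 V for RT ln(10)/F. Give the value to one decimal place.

Cathode: Cr³⁺/Cr²⁺; anode: Zn²⁺/Zn. E°cell = +0.36 V, n = 2.
log K = nE°cell / 0.0592 = (2)(+0.36) / 0.0592 = 12.2.

12.2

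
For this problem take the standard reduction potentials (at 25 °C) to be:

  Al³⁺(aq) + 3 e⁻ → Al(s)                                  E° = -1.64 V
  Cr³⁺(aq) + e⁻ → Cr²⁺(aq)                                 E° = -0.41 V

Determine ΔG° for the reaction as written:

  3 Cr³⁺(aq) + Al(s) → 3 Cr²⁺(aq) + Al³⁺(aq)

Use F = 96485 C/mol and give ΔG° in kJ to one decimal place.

-356.0 kJ

As written, Cr³⁺/Cr²⁺ is reduced (cathode) and Al³⁺/Al is oxidised (anode), so E°cell = (-0.41) − (-1.64) = +1.23 V.
Balancing electrons gives n = 3.
ΔG° = −nFE° = −(3)(96485)(+1.23) = -356,030 J = -356.0 kJ.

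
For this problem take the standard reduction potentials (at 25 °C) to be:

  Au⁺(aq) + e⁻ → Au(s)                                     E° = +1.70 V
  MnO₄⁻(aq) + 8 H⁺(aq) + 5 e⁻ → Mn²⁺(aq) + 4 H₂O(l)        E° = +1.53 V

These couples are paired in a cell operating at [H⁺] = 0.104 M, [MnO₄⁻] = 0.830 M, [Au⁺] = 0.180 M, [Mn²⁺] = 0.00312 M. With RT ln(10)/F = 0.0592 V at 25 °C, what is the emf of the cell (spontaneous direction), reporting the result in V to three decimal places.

+0.190 V

Au⁺/Au is the cathode (higher E°), MnO₄⁻/Mn²⁺ the anode: E°cell = +1.70 − (+1.53) = +0.17 V, n = 5.
Overall: 5 Au⁺(aq) + Mn²⁺(aq) + 4 H₂O(l) → 5 Au(s) + MnO₄⁻(aq) + 8 H⁺(aq)
Q = [MnO₄⁻]·[H⁺]^8 / ([Au⁺]^5·[Mn²⁺]); log Q = -1.715.
E = E° − (0.0592/n) log Q = +0.17 − (0.0592/5)(-1.715) = +0.190 V.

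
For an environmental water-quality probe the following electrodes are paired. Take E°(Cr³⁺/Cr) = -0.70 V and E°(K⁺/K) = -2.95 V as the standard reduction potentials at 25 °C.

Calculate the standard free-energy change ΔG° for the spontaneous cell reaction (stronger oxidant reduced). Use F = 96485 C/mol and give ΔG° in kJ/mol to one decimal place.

Cr³⁺/Cr (E° = -0.70 V) is the cathode; K⁺/K (E° = -2.95 V) is the anode, so E°cell = +2.25 V.
Balancing electrons gives n = 3 (lcm of 3 and 1).
ΔG° = −nFE° = −(3)(96485)(+2.25) = -651,274 J = -651.3 kJ/mol.

-651.3 kJ/mol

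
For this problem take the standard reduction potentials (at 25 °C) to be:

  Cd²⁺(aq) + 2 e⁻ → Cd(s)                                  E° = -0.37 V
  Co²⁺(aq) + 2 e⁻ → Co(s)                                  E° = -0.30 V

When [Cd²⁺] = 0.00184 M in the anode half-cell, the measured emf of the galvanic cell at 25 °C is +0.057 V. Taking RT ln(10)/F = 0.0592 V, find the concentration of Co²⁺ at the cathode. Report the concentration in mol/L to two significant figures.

0.00067 M

Co²⁺/Co is the cathode, Cd²⁺/Cd the anode: E°cell = +0.07 V, n = 2.
Overall reaction: Co²⁺(aq) + Cd(s) → Co(s) + Cd²⁺(aq); Q = [Cd²⁺]^1/[Co²⁺]^1.
From E = E° − (0.0592/n) log Q: log Q = (E° − E)·n/0.0592 = (+0.07 − (+0.057))·2/0.0592 = 0.4392.
So 1·log[Co²⁺] = 1·log(0.00184) − log Q = -2.7352 − (0.4392) = -3.1744; [Co²⁺] = 10^(-3.1744) ≈ 0.00067 M.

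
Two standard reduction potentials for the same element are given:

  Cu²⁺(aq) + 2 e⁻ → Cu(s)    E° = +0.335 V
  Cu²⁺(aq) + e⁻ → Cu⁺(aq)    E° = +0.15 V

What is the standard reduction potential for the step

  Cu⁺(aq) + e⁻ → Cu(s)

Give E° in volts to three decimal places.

+0.520 V

Sequential free energies add, so n₃E°₃ = n₁E°₁ + n₂E°₂.
With n₃ = 2, and the known step contributing 1×(+0.15) V, the unknown satisfies 1·E° = 2×(+0.335) − 1×(+0.15) = +0.520.
E° = +0.520 / 1 = +0.520 V.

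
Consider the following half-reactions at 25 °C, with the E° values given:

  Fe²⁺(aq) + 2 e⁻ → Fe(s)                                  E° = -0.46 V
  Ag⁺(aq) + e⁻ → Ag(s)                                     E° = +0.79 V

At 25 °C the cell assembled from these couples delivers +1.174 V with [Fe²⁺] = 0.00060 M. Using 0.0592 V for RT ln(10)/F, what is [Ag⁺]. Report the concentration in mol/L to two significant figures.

Ag⁺/Ag is the cathode, Fe²⁺/Fe the anode: E°cell = +1.25 V, n = 2.
Overall reaction: 2 Ag⁺(aq) + Fe(s) → 2 Ag(s) + Fe²⁺(aq); Q = [Fe²⁺]^1/[Ag⁺]^2.
From E = E° − (0.0592/n) log Q: log Q = (E° − E)·n/0.0592 = (+1.25 − (+1.174))·2/0.0592 = 2.5676.
So 2·log[Ag⁺] = 1·log(0.0006) − log Q = -3.2218 − (2.5676) = -5.7894; log[Ag⁺] = -5.7894 / 2 = -2.8947; [Ag⁺] = 10^(-2.8947) ≈ 0.0013 M.

0.0013 M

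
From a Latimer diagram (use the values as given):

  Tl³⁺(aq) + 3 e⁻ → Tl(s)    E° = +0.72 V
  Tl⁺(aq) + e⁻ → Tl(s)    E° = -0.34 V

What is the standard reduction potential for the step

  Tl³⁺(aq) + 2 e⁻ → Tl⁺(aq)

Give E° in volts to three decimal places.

+1.250 V

Sequential free energies add, so n₃E°₃ = n₁E°₁ + n₂E°₂.
With n₃ = 3, and the known step contributing 1×(-0.34) V, the unknown satisfies 2·E° = 3×(+0.72) − 1×(-0.34) = +2.500.
E° = +2.500 / 2 = +1.250 V.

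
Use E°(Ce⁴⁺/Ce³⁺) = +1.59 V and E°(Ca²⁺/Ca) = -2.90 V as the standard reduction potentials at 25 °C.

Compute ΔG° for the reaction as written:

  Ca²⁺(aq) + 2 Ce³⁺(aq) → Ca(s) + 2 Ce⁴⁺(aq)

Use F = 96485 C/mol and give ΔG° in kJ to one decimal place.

+866.4 kJ

As written, Ca²⁺/Ca is reduced (cathode) and Ce⁴⁺/Ce³⁺ is oxidised (anode), so E°cell = (-2.90) − (+1.59) = -4.49 V.
Balancing electrons gives n = 2.
ΔG° = −nFE° = −(2)(96485)(-4.49) = 866,435 J = +866.4 kJ.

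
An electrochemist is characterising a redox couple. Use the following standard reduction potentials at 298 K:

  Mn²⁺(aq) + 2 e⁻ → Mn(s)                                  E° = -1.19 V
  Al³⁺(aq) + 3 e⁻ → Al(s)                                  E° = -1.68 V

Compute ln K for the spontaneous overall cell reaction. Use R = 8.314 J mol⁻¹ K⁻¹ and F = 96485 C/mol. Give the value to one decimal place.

114.5

Cathode: Mn²⁺/Mn; anode: Al³⁺/Al. E°cell = (-1.19) − (-1.68) = +0.49 V, with n = 6.
ΔG° = −nFE° = −RT ln K, so ln K = nFE°/(RT) = (6)(96485)(+0.49) / ((8.314)(298)) = 114.494.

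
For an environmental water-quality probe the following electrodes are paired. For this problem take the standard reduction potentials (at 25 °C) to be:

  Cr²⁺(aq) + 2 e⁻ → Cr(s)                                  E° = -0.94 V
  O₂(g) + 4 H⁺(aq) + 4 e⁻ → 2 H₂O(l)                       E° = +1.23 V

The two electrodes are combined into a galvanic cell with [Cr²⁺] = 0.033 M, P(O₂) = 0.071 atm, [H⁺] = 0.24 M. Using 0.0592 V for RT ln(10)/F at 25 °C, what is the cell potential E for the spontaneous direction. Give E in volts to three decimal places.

O₂/H₂O is the cathode (higher E°), Cr²⁺/Cr the anode: E°cell = +1.23 − (-0.94) = +2.17 V, n = 4.
Overall: O₂(g) + 4 H⁺(aq) + 2 Cr(s) → 2 H₂O(l) + 2 Cr²⁺(aq)
Q = [Cr²⁺]^2 / (P(O₂)·[H⁺]^4); log Q = 0.665.
E = E° − (0.0592/n) log Q = +2.17 − (0.0592/4)(0.665) = +2.160 V.

+2.160 V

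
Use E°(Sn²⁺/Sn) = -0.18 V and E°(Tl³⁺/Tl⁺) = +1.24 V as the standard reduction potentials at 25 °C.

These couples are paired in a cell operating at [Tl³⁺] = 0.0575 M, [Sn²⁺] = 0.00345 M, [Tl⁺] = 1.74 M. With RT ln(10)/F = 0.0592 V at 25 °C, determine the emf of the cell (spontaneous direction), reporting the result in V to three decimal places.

+1.449 V

Tl³⁺/Tl⁺ is the cathode (higher E°), Sn²⁺/Sn the anode: E°cell = +1.24 − (-0.18) = +1.42 V, n = 2.
Overall: Tl³⁺(aq) + Sn(s) → Tl⁺(aq) + Sn²⁺(aq)
Q = [Tl⁺]·[Sn²⁺] / ([Tl³⁺]); log Q = -0.981.
E = E° − (0.0592/n) log Q = +1.42 − (0.0592/2)(-0.981) = +1.449 V.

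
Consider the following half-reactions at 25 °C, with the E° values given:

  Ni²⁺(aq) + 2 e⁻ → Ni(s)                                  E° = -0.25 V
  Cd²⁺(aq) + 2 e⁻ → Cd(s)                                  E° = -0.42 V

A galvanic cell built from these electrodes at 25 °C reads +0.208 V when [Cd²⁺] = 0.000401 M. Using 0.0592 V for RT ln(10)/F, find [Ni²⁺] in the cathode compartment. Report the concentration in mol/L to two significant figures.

Ni²⁺/Ni is the cathode, Cd²⁺/Cd the anode: E°cell = +0.17 V, n = 2.
Overall reaction: Ni²⁺(aq) + Cd(s) → Ni(s) + Cd²⁺(aq); Q = [Cd²⁺]^1/[Ni²⁺]^1.
From E = E° − (0.0592/n) log Q: log Q = (E° − E)·n/0.0592 = (+0.17 − (+0.208))·2/0.0592 = -1.2838.
So 1·log[Ni²⁺] = 1·log(0.000401) − log Q = -3.3969 − (-1.2838) = -2.1131; [Ni²⁺] = 10^(-2.1131) ≈ 0.0077 M.

0.0077 M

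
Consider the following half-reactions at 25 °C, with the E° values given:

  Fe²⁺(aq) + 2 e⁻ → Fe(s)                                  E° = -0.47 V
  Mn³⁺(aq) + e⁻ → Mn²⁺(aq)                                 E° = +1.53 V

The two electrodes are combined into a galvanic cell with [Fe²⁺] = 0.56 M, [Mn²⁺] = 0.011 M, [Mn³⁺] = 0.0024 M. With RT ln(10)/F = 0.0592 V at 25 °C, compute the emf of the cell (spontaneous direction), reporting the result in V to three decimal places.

+1.968 V

Mn³⁺/Mn²⁺ is the cathode (higher E°), Fe²⁺/Fe the anode: E°cell = +1.53 − (-0.47) = +2.00 V, n = 2.
Overall: 2 Mn³⁺(aq) + Fe(s) → 2 Mn²⁺(aq) + Fe²⁺(aq)
Q = [Mn²⁺]^2·[Fe²⁺] / ([Mn³⁺]^2); log Q = 1.071.
E = E° − (0.0592/n) log Q = +2.00 − (0.0592/2)(1.071) = +1.968 V.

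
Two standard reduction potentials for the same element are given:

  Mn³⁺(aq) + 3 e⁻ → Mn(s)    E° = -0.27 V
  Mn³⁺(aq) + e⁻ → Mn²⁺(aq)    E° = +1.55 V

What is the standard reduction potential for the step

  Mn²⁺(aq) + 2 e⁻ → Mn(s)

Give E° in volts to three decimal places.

Sequential free energies add, so n₃E°₃ = n₁E°₁ + n₂E°₂.
With n₃ = 3, and the known step contributing 1×(+1.55) V, the unknown satisfies 2·E° = 3×(-0.27) − 1×(+1.55) = -2.360.
E° = -2.360 / 2 = -1.180 V.

-1.180 V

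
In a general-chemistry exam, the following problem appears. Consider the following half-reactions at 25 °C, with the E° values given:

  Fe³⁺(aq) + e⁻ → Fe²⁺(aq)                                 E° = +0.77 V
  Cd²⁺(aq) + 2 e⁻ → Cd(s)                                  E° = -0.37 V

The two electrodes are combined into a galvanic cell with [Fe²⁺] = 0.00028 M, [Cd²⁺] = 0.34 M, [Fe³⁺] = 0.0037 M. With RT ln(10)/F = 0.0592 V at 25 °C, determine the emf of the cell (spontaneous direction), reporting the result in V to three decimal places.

Fe³⁺/Fe²⁺ is the cathode (higher E°), Cd²⁺/Cd the anode: E°cell = +0.77 − (-0.37) = +1.14 V, n = 2.
Overall: 2 Fe³⁺(aq) + Cd(s) → 2 Fe²⁺(aq) + Cd²⁺(aq)
Q = [Fe²⁺]^2·[Cd²⁺] / ([Fe³⁺]^2); log Q = -2.711.
E = E° − (0.0592/n) log Q = +1.14 − (0.0592/2)(-2.711) = +1.220 V.

+1.220 V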